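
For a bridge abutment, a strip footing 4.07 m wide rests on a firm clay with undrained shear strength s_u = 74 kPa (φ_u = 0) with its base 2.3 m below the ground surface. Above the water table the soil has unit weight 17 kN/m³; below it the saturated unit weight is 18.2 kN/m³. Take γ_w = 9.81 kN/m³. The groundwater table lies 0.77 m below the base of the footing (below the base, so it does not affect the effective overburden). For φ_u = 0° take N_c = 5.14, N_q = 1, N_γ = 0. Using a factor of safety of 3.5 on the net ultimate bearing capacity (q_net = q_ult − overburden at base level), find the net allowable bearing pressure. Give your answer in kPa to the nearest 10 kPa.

Overburden at base level: q = 17 × 2.3 = 39.1 kPa.
Cohesion term c·N_c = 74 × 5.14 = 380.36 kPa; surcharge term q·N_q = 39.1 × 1 = 39.1 kPa.
q_ult = 380.36 + 39.1 = 419.46 kPa.
q_net = 419.46 − 39.1 = 380.36 kPa.
q_all(net) = 380.36 / 3.5 = 108.67 kPa.

q_all(net) ≈ 110 kPa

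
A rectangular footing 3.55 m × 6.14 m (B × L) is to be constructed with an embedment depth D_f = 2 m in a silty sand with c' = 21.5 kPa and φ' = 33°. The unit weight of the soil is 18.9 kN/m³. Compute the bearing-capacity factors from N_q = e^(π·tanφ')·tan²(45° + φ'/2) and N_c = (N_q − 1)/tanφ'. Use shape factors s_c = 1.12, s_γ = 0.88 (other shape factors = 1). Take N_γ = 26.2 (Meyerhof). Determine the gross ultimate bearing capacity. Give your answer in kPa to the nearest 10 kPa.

q_ult ≈ 2690 kPa

tan33° = 0.6494, so N_q = e^(π×0.6494)·tan²(61.5°) = 7.692 × 3.392 = 26.09.
N_c = (26.09 − 1)/tan33° = 38.64.
Overburden at base level: q = 18.9 × 2 = 37.8 kPa.
Cohesion term c·N_c·s_c = 21.5 × 38.638 × 1.12 = 930.41 kPa; surcharge term q·N_q = 37.8 × 26.092 = 986.28 kPa; self-weight term 0.5·γ·B·N_γ·s_γ = 0.5 × 18.9 × 3.55 × 26.2 × 0.88 = 773.47 kPa.
q_ult = 930.41 + 986.28 + 773.47 = 2690.2 kPa.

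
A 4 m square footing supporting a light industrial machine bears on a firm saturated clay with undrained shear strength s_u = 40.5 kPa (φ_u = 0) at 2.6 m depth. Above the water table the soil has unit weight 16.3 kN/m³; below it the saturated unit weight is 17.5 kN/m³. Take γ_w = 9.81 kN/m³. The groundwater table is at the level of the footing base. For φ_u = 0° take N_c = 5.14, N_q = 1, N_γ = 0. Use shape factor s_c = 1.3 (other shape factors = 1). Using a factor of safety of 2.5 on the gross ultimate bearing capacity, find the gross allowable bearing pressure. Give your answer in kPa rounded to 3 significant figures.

q = γ·D_f = 16.3 × 2.6 = 42.38 kPa.
c·N_c·s_c = 40.5 × 5.14 × 1.3 = 270.62 kPa
q·N_q = 42.38 × 1 = 42.38 kPa
q_ult = 270.62 + 42.38 = 313 kPa.
q_all = 313 / 2.5 = 125.2 kPa.

q_all ≈ 125 kPa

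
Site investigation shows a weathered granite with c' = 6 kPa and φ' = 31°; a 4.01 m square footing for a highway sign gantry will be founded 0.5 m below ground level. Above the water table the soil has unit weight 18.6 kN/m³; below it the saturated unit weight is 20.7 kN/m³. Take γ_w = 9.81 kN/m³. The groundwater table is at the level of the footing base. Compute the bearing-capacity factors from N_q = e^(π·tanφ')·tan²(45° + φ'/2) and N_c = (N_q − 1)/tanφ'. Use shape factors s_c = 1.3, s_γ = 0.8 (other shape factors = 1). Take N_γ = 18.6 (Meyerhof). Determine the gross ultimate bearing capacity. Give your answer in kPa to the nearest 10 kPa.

tan31° = 0.6009, so N_q = e^(π×0.6009)·tan²(60.5°) = 6.604 × 3.124 = 20.63.
N_c = (20.63 − 1)/tan31° = 32.67.
Overburden at base level: q = 18.6 × 0.5 = 9.3 kPa.
Below the base the soil is submerged, so the ½γBN_γ term uses γ' = 20.7 − 9.81 = 10.89 kN/m³.
Cohesion term c·N_c·s_c = 6 × 32.671 × 1.3 = 254.83 kPa; surcharge term q·N_q = 9.3 × 20.631 = 191.87 kPa; self-weight term 0.5·γ·B·N_γ·s_γ = 0.5 × 10.89 × 4.01 × 18.6 × 0.8 = 324.9 kPa.
q_ult = 254.83 + 191.87 + 324.9 = 771.6 kPa.

q_ult ≈ 770 kPa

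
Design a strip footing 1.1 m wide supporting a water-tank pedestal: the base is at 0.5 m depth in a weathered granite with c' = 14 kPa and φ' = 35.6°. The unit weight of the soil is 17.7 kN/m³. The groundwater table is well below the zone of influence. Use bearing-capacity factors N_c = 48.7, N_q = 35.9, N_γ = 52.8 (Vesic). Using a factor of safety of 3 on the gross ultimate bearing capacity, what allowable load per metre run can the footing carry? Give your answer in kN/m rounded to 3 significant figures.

Overburden at base level: q = 17.7 × 0.5 = 8.85 kPa.
Cohesion term c·N_c = 14 × 48.7 = 681.8 kPa; surcharge term q·N_q = 8.85 × 35.9 = 317.71 kPa; self-weight term 0.5·γ·B·N_γ = 0.5 × 17.7 × 1.1 × 52.8 = 514.01 kPa.
q_ult = 681.8 + 317.71 + 514.01 = 1513.5 kPa.
Gross allowable pressure q_all = 1513.5 / 3 = 504.51 kPa.
Allowable wall load = q_all × B = 504.51 × 1.1 = 554.96 kN per metre run.

≈ 555 kN/m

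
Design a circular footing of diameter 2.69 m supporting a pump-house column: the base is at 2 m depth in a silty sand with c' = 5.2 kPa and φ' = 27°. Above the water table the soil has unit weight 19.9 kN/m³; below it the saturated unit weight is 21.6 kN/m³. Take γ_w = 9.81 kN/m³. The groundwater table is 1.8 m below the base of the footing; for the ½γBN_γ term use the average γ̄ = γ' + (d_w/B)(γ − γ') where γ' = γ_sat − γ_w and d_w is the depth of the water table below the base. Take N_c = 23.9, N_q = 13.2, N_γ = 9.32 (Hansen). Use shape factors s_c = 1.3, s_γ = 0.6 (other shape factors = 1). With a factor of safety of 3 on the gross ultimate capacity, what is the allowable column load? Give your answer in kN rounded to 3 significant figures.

q = γ·D_f = 19.9 × 2 = 39.8 kPa.
γ' = 11.79 kN/m³; averaging over the depth B below the base, γ̄ = γ' + (d_w/B)(γ − γ') = 17.217 kN/m³.
c·N_c·s_c = 5.2 × 23.9 × 1.3 = 161.56 kPa
q·N_q = 39.8 × 13.2 = 525.36 kPa
0.5·γ·B·N_γ·s_γ = 0.5 × 17.217 × 2.69 × 9.32 × 0.6 = 129.49 kPa
q_ult = 161.56 + 525.36 + 129.49 = 816.42 kPa.
Gross allowable pressure q_all = 816.42 / 3 = 272.14 kPa.
Footing area = 5.6832 m², so allowable column load = 272.14 × 5.6832 = 1546.6 kN.

P_all ≈ 1550 kN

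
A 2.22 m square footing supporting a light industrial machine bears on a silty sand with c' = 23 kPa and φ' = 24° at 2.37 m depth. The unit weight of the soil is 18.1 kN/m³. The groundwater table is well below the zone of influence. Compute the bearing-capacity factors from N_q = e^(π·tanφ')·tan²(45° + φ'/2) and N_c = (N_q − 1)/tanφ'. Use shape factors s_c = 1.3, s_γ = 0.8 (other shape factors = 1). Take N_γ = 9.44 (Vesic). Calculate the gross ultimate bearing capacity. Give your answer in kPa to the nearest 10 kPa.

q_ult ≈ 1140 kPa

tan24° = 0.4452, so N_q = e^(π×0.4452)·tan²(57°) = 4.05 × 2.371 = 9.6.
N_c = (9.6 − 1)/tan24° = 19.32.
q = γ·D_f = 18.1 × 2.37 = 42.897 kPa.
c·N_c·s_c = 23 × 19.324 × 1.3 = 577.77 kPa
q·N_q = 42.897 × 9.6034 = 411.96 kPa
0.5·γ·B·N_γ·s_γ = 0.5 × 18.1 × 2.22 × 9.44 × 0.8 = 151.73 kPa
q_ult = 577.77 + 411.96 + 151.73 = 1141.5 kPa.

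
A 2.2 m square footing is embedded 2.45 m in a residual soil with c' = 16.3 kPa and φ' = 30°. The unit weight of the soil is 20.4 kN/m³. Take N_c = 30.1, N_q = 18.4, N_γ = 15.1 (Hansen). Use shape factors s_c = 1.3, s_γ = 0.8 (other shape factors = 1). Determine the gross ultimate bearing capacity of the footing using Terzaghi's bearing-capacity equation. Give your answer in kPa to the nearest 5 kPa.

q_ult ≈ 1830 kPa

Overburden at base level: q = 20.4 × 2.45 = 49.98 kPa.
Cohesion term c·N_c·s_c = 16.3 × 30.1 × 1.3 = 637.82 kPa; surcharge term q·N_q = 49.98 × 18.4 = 919.63 kPa; self-weight term 0.5·γ·B·N_γ·s_γ = 0.5 × 20.4 × 2.2 × 15.1 × 0.8 = 271.08 kPa.
q_ult = 637.82 + 919.63 + 271.08 = 1828.5 kPa.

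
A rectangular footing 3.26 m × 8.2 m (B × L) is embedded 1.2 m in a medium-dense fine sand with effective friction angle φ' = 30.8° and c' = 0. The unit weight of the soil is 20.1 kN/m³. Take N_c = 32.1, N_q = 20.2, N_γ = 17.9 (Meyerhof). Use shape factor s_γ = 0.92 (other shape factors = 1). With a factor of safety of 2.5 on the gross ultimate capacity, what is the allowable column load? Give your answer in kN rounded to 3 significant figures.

Overburden at base level: q = 20.1 × 1.2 = 24.12 kPa.
Surcharge term q·N_q = 24.12 × 20.2 = 487.22 kPa; self-weight term 0.5·γ·B·N_γ·s_γ = 0.5 × 20.1 × 3.26 × 17.9 × 0.92 = 539.54 kPa.
q_ult = 487.22 + 539.54 = 1026.8 kPa.
Gross allowable pressure q_all = 1026.8 / 2.5 = 410.71 kPa.
Footing area = 26.732 m², so allowable column load = 410.71 × 26.732 = 10979 kN.

P_all ≈ 11000 kN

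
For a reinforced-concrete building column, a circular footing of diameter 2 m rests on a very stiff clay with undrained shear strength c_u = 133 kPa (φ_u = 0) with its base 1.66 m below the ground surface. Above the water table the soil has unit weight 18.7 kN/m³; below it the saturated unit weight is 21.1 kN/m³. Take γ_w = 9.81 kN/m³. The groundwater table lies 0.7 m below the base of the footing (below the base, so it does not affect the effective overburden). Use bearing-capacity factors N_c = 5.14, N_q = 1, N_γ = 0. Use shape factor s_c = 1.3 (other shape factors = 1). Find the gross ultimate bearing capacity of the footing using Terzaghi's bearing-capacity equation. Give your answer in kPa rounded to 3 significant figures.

q_ult ≈ 920 kPa

Effective surcharge at the founding depth q = γ·D_f = 18.7 × 1.66 = 31.042 kPa.
q_ult = c·N_c·s_c + q·N_q
     = 133 × 5.14 × 1.3 + 31.042 × 1
     = 888.71 + 31.042 = 919.75 kPa.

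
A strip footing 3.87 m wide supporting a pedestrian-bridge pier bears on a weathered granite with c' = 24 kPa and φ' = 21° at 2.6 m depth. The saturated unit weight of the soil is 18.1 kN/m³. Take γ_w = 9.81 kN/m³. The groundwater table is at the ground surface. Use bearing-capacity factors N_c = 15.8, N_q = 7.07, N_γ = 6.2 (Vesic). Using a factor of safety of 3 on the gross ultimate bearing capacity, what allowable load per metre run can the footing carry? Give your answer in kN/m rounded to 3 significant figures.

Water table at ground surface, so effective unit weight γ' = 18.1 − 9.81 = 8.29 kN/m³ is used throughout; overburden q = 8.29 × 2.6 = 21.554 kPa; the same γ' applies in the ½γBN_γ term.
Cohesion term c·N_c = 24 × 15.8 = 379.2 kPa; surcharge term q·N_q = 21.554 × 7.07 = 152.39 kPa; self-weight term 0.5·γ·B·N_γ = 0.5 × 8.29 × 3.87 × 6.2 = 99.455 kPa.
q_ult = 379.2 + 152.39 + 99.455 = 631.04 kPa.
Gross allowable pressure q_all = 631.04 / 3 = 210.35 kPa.
Allowable wall load = q_all × B = 210.35 × 3.87 = 814.04 kN per metre run.

≈ 814 kN/m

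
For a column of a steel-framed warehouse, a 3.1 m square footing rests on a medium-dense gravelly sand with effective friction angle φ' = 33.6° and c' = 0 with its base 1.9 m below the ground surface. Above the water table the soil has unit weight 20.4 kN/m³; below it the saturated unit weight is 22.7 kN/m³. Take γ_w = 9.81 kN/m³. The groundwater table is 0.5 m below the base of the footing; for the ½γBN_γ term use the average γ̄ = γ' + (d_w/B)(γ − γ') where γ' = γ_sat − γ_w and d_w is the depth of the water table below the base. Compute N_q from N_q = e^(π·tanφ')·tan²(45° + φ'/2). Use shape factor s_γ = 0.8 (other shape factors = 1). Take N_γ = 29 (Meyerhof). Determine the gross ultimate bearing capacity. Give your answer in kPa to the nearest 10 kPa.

q_ult ≈ 1590 kPa

tan33.6° = 0.6644, so N_q = e^(π×0.6644)·tan²(61.8°) = 8.063 × 3.478 = 28.04.
q = γ·D_f = 20.4 × 1.9 = 38.76 kPa.
γ' = 12.89 kN/m³; averaging over the depth B below the base, γ̄ = γ' + (d_w/B)(γ − γ') = 14.101 kN/m³.
q·N_q = 38.76 × 28.044 = 1087 kPa
0.5·γ·B·N_γ·s_γ = 0.5 × 14.101 × 3.1 × 29 × 0.8 = 507.08 kPa
q_ult = 1087 + 507.08 = 1594.1 kPa.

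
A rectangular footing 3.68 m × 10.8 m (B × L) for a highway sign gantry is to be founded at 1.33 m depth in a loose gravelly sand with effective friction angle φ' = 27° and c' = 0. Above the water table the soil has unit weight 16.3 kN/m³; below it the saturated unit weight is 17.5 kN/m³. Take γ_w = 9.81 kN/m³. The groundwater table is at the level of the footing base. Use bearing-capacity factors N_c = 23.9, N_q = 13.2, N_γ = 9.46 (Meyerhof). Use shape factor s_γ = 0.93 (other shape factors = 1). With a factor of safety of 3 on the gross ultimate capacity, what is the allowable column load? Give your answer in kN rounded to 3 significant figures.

P_all ≈ 5440 kN

Overburden at base level: q = 16.3 × 1.33 = 21.679 kPa.
Below the base the soil is submerged, so the ½γBN_γ term uses γ' = 17.5 − 9.81 = 7.69 kN/m³.
Surcharge term q·N_q = 21.679 × 13.2 = 286.16 kPa; self-weight term 0.5·γ·B·N_γ·s_γ = 0.5 × 7.69 × 3.68 × 9.46 × 0.93 = 124.49 kPa.
q_ult = 286.16 + 124.49 = 410.65 kPa.
Gross allowable pressure q_all = 410.65 / 3 = 136.88 kPa.
Footing area = 39.744 m², so allowable column load = 136.88 × 39.744 = 5440.3 kN.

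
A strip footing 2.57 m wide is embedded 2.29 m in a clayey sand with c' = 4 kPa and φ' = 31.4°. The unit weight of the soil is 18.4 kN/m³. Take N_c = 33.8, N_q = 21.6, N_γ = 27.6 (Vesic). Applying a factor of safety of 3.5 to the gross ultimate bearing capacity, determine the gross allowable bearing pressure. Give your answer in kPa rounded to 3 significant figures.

q_all ≈ 485 kPa

Overburden at base level: q = 18.4 × 2.29 = 42.136 kPa.
Cohesion term c·N_c = 4 × 33.8 = 135.2 kPa; surcharge term q·N_q = 42.136 × 21.6 = 910.14 kPa; self-weight term 0.5·γ·B·N_γ = 0.5 × 18.4 × 2.57 × 27.6 = 652.57 kPa.
q_ult = 135.2 + 910.14 + 652.57 = 1697.9 kPa.
q_all = q_ult / FS = 1697.9 / 3.5 = 485.12 kPa.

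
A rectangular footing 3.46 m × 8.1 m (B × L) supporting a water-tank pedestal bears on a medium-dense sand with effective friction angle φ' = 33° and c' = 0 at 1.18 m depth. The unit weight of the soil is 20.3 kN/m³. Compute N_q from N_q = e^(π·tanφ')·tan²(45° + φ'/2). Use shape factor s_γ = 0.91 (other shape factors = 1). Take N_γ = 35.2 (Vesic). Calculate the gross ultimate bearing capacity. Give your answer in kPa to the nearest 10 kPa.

q_ult ≈ 1750 kPa

tan33° = 0.6494, so N_q = e^(π×0.6494)·tan²(61.5°) = 7.692 × 3.392 = 26.09.
Effective surcharge at the founding depth q = γ·D_f = 20.3 × 1.18 = 23.954 kPa.
q_ult = q·N_q + 0.5·γ·B·N_γ·s_γ
     = 23.954 × 26.092 + 0.5 × 20.3 × 3.46 × 35.2 × 0.91
     = 625.01 + 1124.9 = 1749.9 kPa.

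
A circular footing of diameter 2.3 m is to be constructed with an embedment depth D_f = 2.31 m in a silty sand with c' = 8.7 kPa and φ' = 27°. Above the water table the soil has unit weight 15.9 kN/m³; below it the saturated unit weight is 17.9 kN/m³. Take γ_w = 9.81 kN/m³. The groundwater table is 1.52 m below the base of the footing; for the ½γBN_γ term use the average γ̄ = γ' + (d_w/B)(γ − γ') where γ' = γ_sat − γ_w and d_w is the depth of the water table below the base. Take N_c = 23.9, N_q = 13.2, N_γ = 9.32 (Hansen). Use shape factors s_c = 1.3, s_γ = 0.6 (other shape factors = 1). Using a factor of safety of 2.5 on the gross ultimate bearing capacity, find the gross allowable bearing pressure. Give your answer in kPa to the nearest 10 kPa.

q_all ≈ 340 kPa

q = γ·D_f = 15.9 × 2.31 = 36.729 kPa.
γ' = 8.09 kN/m³; averaging over the depth B below the base, γ̄ = γ' + (d_w/B)(γ − γ') = 13.251 kN/m³.
c·N_c·s_c = 8.7 × 23.9 × 1.3 = 270.31 kPa
q·N_q = 36.729 × 13.2 = 484.82 kPa
0.5·γ·B·N_γ·s_γ = 0.5 × 13.251 × 2.3 × 9.32 × 0.6 = 85.217 kPa
q_ult = 270.31 + 484.82 + 85.217 = 840.35 kPa.
q_all = 840.35 / 2.5 = 336.14 kPa.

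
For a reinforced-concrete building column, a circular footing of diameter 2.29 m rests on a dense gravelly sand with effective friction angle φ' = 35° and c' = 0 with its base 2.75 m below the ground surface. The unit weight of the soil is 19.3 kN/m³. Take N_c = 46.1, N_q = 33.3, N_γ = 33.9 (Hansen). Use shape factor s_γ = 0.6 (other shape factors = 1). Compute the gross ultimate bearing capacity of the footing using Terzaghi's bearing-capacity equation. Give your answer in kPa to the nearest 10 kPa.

q_ult ≈ 2220 kPa

Overburden at base level: q = 19.3 × 2.75 = 53.075 kPa.
Surcharge term q·N_q = 53.075 × 33.3 = 1767.4 kPa; self-weight term 0.5·γ·B·N_γ·s_γ = 0.5 × 19.3 × 2.29 × 33.9 × 0.6 = 449.48 kPa.
q_ult = 1767.4 + 449.48 = 2216.9 kPa.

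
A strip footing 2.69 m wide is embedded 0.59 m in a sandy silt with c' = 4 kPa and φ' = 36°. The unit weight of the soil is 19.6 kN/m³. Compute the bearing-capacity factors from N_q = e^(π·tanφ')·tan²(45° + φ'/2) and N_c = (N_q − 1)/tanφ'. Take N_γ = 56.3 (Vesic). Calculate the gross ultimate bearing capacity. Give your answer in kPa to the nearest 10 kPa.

q_ult ≈ 2120 kPa

tan36° = 0.7265, so N_q = e^(π×0.7265)·tan²(63°) = 9.801 × 3.852 = 37.75.
N_c = (37.75 − 1)/tan36° = 50.59.
Effective surcharge at the founding depth q = γ·D_f = 19.6 × 0.59 = 11.564 kPa.
q_ult = c·N_c + q·N_q + 0.5·γ·B·N_γ
     = 4 × 50.585 + 11.564 × 37.752 + 0.5 × 19.6 × 2.69 × 56.3
     = 202.34 + 436.57 + 1484.2 = 2123.1 kPa.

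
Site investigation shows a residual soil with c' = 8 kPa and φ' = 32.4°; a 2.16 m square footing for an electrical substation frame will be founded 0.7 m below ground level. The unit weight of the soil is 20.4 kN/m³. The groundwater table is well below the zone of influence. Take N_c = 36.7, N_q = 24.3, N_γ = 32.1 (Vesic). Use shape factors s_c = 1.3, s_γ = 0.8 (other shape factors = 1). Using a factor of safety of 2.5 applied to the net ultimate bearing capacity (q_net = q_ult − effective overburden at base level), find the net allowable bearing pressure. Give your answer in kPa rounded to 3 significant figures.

q_all(net) ≈ 512 kPa

Overburden at base level: q = 20.4 × 0.7 = 14.28 kPa.
Cohesion term c·N_c·s_c = 8 × 36.7 × 1.3 = 381.68 kPa; surcharge term q·N_q = 14.28 × 24.3 = 347 kPa; self-weight term 0.5·γ·B·N_γ·s_γ = 0.5 × 20.4 × 2.16 × 32.1 × 0.8 = 565.78 kPa.
q_ult = 381.68 + 347 + 565.78 = 1294.5 kPa.
Net ultimate: q_net = 1294.5 − 14.28 = 1280.2 kPa.
q_all(net) = 1280.2 / 2.5 = 512.07 kPa.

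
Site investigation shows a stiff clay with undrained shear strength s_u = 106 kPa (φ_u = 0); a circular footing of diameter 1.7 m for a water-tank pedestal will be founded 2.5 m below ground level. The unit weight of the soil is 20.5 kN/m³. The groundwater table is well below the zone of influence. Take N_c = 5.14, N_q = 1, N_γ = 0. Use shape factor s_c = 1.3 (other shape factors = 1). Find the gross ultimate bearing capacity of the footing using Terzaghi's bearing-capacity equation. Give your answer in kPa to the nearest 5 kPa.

Overburden at base level: q = 20.5 × 2.5 = 51.25 kPa.
Cohesion term c·N_c·s_c = 106 × 5.14 × 1.3 = 708.29 kPa; surcharge term q·N_q = 51.25 × 1 = 51.25 kPa.
q_ult = 708.29 + 51.25 = 759.54 kPa.

q_ult ≈ 760 kPa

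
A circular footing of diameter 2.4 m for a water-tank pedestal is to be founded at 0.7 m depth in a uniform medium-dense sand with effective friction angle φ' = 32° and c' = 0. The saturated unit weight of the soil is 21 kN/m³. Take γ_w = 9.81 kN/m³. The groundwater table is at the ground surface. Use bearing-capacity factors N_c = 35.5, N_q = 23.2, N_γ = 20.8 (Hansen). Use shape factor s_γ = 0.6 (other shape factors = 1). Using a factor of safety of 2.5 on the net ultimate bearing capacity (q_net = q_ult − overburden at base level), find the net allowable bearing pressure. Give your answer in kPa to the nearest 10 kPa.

q_all(net) ≈ 140 kPa

Water table at ground surface, so effective unit weight γ' = 21 − 9.81 = 11.19 kN/m³ is used throughout; overburden q = 11.19 × 0.7 = 7.833 kPa; the same γ' applies in the ½γBN_γ term.
Surcharge term q·N_q = 7.833 × 23.2 = 181.73 kPa; self-weight term 0.5·γ·B·N_γ·s_γ = 0.5 × 11.19 × 2.4 × 20.8 × 0.6 = 167.58 kPa.
q_ult = 181.73 + 167.58 = 349.31 kPa.
q_net = 349.31 − 7.833 = 341.47 kPa.
q_all(net) = 341.47 / 2.5 = 136.59 kPa.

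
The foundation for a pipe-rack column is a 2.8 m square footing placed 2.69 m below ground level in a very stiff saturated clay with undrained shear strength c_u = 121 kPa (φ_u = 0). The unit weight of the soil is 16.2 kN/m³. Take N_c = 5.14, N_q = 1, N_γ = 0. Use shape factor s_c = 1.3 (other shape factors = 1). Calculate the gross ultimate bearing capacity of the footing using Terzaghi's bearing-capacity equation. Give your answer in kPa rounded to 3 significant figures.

q = γ·D_f = 16.2 × 2.69 = 43.578 kPa.
c·N_c·s_c = 121 × 5.14 × 1.3 = 808.52 kPa
q·N_q = 43.578 × 1 = 43.578 kPa
q_ult = 808.52 + 43.578 = 852.1 kPa.

q_ult ≈ 852 kPa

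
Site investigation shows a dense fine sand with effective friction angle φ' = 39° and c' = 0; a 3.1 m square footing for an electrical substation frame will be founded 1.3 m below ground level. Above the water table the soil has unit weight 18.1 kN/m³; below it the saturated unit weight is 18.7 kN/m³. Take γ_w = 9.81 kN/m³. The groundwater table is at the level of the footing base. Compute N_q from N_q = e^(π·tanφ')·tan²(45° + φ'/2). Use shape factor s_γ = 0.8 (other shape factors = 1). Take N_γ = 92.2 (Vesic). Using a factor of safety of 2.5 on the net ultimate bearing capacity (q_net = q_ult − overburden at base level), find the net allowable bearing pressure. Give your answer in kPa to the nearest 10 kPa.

N_q = e^(π·tan39°)·tan²(64.5°) = 55.96.
Overburden at base level: q = 18.1 × 1.3 = 23.53 kPa.
Below the base the soil is submerged, so the ½γBN_γ term uses γ' = 18.7 − 9.81 = 8.89 kN/m³.
Surcharge term q·N_q = 23.53 × 55.957 = 1316.7 kPa; self-weight term 0.5·γ·B·N_γ·s_γ = 0.5 × 8.89 × 3.1 × 92.2 × 0.8 = 1016.4 kPa.
q_ult = 1316.7 + 1016.4 = 2333.1 kPa.
q_net = 2333.1 − 23.53 = 2309.5 kPa.
q_all(net) = 2309.5 / 2.5 = 923.81 kPa.

q_all(net) ≈ 920 kPa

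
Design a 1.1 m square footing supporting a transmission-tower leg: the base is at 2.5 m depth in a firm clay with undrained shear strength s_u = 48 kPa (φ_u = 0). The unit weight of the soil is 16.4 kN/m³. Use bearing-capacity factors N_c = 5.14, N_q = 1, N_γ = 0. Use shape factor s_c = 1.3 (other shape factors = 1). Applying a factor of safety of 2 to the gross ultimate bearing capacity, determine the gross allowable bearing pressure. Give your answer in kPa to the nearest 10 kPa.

q = γ·D_f = 16.4 × 2.5 = 41 kPa.
c·N_c·s_c = 48 × 5.14 × 1.3 = 320.74 kPa
q·N_q = 41 × 1 = 41 kPa
q_ult = 320.74 + 41 = 361.74 kPa.
q_all = q_ult / FS = 361.74 / 2 = 180.87 kPa.

q_all ≈ 180 kPa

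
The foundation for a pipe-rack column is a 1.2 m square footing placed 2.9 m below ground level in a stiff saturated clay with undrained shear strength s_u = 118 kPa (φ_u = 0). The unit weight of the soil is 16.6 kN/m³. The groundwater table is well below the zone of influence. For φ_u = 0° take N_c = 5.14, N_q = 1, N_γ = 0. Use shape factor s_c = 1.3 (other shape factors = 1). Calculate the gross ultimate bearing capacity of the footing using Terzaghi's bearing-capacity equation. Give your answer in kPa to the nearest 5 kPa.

Overburden at base level: q = 16.6 × 2.9 = 48.14 kPa.
Cohesion term c·N_c·s_c = 118 × 5.14 × 1.3 = 788.48 kPa; surcharge term q·N_q = 48.14 × 1 = 48.14 kPa.
q_ult = 788.48 + 48.14 = 836.62 kPa.

q_ult ≈ 835 kPa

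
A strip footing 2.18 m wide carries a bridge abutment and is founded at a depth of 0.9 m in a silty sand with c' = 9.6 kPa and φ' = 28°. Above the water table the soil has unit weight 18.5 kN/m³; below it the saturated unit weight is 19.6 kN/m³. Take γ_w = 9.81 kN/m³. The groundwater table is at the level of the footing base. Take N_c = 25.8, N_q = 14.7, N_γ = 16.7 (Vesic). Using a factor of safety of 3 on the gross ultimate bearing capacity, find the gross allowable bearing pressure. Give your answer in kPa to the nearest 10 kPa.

Overburden at base level: q = 18.5 × 0.9 = 16.65 kPa.
Below the base the soil is submerged, so the ½γBN_γ term uses γ' = 19.6 − 9.81 = 9.79 kN/m³.
Cohesion term c·N_c = 9.6 × 25.8 = 247.68 kPa; surcharge term q·N_q = 16.65 × 14.7 = 244.76 kPa; self-weight term 0.5·γ·B·N_γ = 0.5 × 9.79 × 2.18 × 16.7 = 178.21 kPa.
q_ult = 247.68 + 244.76 + 178.21 = 670.64 kPa.
q_all = 670.64 / 3 = 223.55 kPa.

q_all ≈ 220 kPa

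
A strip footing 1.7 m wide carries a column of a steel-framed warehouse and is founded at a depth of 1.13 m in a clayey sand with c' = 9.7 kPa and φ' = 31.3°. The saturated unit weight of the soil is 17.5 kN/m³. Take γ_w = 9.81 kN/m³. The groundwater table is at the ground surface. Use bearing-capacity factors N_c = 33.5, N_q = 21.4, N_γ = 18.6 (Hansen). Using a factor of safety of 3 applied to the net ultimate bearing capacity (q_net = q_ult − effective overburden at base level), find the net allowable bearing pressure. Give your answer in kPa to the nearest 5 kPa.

q_all(net) ≈ 210 kPa

Water table at ground surface, so effective unit weight γ' = 17.5 − 9.81 = 7.69 kN/m³ is used throughout; overburden q = 7.69 × 1.13 = 8.6897 kPa; the same γ' applies in the ½γBN_γ term.
Cohesion term c·N_c = 9.7 × 33.5 = 324.95 kPa; surcharge term q·N_q = 8.6897 × 21.4 = 185.96 kPa; self-weight term 0.5·γ·B·N_γ = 0.5 × 7.69 × 1.7 × 18.6 = 121.58 kPa.
q_ult = 324.95 + 185.96 + 121.58 = 632.49 kPa.
Net ultimate: q_net = 632.49 − 8.6897 = 623.8 kPa.
q_all(net) = 623.8 / 3 = 207.93 kPa.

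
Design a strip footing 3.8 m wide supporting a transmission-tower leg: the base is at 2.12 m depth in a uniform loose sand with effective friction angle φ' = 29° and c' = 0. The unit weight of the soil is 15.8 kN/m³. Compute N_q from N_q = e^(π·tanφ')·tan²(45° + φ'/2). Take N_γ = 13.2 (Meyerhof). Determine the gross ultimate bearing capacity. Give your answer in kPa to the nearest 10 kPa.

q_ult ≈ 950 kPa

tan29° = 0.5543, so N_q = e^(π×0.5543)·tan²(59.5°) = 5.705 × 2.882 = 16.44.
Overburden at base level: q = 15.8 × 2.12 = 33.496 kPa.
Surcharge term q·N_q = 33.496 × 16.443 = 550.79 kPa; self-weight term 0.5·γ·B·N_γ = 0.5 × 15.8 × 3.8 × 13.2 = 396.26 kPa.
q_ult = 550.79 + 396.26 = 947.05 kPa.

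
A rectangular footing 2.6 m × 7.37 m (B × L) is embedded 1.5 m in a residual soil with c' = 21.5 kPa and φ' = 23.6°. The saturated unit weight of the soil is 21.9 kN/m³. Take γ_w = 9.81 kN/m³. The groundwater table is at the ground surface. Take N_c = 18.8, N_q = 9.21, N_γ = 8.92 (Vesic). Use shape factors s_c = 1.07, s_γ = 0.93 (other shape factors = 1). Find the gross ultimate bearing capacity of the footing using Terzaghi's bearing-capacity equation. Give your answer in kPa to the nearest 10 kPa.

q_ult ≈ 730 kPa

γ' = 21.9 − 9.81 = 12.09 kN/m³ (submerged throughout). q = 12.09 × 1.5 = 18.135 kPa; the same γ' applies in the ½γBN_γ term.
c·N_c·s_c = 21.5 × 18.8 × 1.07 = 432.49 kPa
q·N_q = 18.135 × 9.21 = 167.02 kPa
0.5·γ·B·N_γ·s_γ = 0.5 × 12.09 × 2.6 × 8.92 × 0.93 = 130.38 kPa
q_ult = 432.49 + 167.02 + 130.38 = 729.9 kPa.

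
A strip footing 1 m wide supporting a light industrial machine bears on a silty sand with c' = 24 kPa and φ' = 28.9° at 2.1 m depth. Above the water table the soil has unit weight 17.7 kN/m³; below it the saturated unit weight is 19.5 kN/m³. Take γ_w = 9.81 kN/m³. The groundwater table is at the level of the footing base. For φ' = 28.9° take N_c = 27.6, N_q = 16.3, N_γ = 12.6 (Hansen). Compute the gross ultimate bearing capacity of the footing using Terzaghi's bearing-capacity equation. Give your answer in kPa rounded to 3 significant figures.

q_ult ≈ 1330 kPa

Overburden at base level: q = 17.7 × 2.1 = 37.17 kPa.
Below the base the soil is submerged, so the ½γBN_γ term uses γ' = 19.5 − 9.81 = 9.69 kN/m³.
Cohesion term c·N_c = 24 × 27.6 = 662.4 kPa; surcharge term q·N_q = 37.17 × 16.3 = 605.87 kPa; self-weight term 0.5·γ·B·N_γ = 0.5 × 9.69 × 1 × 12.6 = 61.047 kPa.
q_ult = 662.4 + 605.87 + 61.047 = 1329.3 kPa.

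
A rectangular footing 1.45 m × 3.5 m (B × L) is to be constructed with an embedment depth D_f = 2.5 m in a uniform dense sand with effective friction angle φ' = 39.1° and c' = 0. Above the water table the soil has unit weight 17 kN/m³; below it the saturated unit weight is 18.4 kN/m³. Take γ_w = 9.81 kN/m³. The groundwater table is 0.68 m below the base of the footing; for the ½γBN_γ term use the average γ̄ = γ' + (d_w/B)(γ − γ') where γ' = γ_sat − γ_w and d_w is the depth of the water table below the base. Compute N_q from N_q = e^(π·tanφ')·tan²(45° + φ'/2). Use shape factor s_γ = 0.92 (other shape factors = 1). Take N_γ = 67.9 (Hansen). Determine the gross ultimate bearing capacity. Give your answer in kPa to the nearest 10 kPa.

q_ult ≈ 2980 kPa

tan39.1° = 0.8127, so N_q = e^(π×0.8127)·tan²(64.55°) = 12.847 × 4.415 = 56.72.
q = γ·D_f = 17 × 2.5 = 42.5 kPa.
γ' = 8.59 kN/m³; averaging over the depth B below the base, γ̄ = γ' + (d_w/B)(γ − γ') = 12.534 kN/m³.
q·N_q = 42.5 × 56.723 = 2410.7 kPa
0.5·γ·B·N_γ·s_γ = 0.5 × 12.534 × 1.45 × 67.9 × 0.92 = 567.66 kPa
q_ult = 2410.7 + 567.66 = 2978.4 kPa.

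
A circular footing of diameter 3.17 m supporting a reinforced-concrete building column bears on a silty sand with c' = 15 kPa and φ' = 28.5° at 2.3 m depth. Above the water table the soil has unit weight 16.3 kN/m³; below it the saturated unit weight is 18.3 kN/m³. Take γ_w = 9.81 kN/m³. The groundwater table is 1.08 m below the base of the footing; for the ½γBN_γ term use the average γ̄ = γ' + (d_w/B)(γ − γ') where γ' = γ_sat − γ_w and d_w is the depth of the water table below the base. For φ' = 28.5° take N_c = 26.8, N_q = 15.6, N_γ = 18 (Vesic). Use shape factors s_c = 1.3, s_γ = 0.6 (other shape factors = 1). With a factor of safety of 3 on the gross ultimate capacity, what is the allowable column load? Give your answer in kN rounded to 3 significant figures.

P_all ≈ 3420 kN

q = γ·D_f = 16.3 × 2.3 = 37.49 kPa.
γ' = 8.49 kN/m³; averaging over the depth B below the base, γ̄ = γ' + (d_w/B)(γ − γ') = 11.151 kN/m³.
c·N_c·s_c = 15 × 26.8 × 1.3 = 522.6 kPa
q·N_q = 37.49 × 15.6 = 584.84 kPa
0.5·γ·B·N_γ·s_γ = 0.5 × 11.151 × 3.17 × 18 × 0.6 = 190.88 kPa
q_ult = 522.6 + 584.84 + 190.88 = 1298.3 kPa.
Gross allowable pressure q_all = 1298.3 / 3 = 432.77 kPa.
Footing area = 7.8924 m², so allowable column load = 432.77 × 7.8924 = 3415.6 kN.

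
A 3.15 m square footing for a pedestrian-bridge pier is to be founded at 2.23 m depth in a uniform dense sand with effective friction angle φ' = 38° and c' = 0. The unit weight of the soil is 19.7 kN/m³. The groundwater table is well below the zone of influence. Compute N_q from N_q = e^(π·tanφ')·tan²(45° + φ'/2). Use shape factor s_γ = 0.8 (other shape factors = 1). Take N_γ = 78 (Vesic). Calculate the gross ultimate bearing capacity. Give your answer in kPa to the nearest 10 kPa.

q_ult ≈ 4090 kPa

tan38° = 0.7813, so N_q = e^(π×0.7813)·tan²(64°) = 11.64 × 4.204 = 48.93.
Overburden at base level: q = 19.7 × 2.23 = 43.931 kPa.
Surcharge term q·N_q = 43.931 × 48.933 = 2149.7 kPa; self-weight term 0.5·γ·B·N_γ·s_γ = 0.5 × 19.7 × 3.15 × 78 × 0.8 = 1936.1 kPa.
q_ult = 2149.7 + 1936.1 = 4085.8 kPa.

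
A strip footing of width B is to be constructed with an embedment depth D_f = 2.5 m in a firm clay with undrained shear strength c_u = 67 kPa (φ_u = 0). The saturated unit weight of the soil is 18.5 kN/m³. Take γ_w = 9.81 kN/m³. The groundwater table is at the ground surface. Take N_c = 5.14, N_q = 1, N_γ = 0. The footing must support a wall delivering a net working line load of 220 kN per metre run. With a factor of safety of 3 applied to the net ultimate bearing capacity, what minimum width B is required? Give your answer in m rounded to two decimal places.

Water table at ground surface, so effective unit weight γ' = 18.5 − 9.81 = 8.69 kN/m³ is used throughout; overburden q = 8.69 × 2.5 = 21.725 kPa.
Cohesion term c·N_c = 67 × 5.14 = 344.38 kPa; surcharge term q·N_q = 21.725 × 1 = 21.725 kPa.
q_ult = 344.38 + 21.725 = 366.11 kPa.
For φ = 0 the ½γBN_γ term vanishes, so q_ult is independent of B. q_net = 366.11 − 21.725 = 344.38 kPa; q_all(net) = 344.38/3 = 114.79 kPa.
Required width B = w / q_all(net) = 220 / 114.79 = 1.916 m.

B = 1.92 m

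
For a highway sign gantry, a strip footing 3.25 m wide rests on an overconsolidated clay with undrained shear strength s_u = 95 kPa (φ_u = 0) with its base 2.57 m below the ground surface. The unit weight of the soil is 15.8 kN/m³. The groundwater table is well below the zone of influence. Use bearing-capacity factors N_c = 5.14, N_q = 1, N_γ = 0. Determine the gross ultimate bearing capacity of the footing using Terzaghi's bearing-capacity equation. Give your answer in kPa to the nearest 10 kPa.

q_ult ≈ 530 kPa

Effective surcharge at the founding depth q = γ·D_f = 15.8 × 2.57 = 40.606 kPa.
q_ult = c·N_c + q·N_q
     = 95 × 5.14 + 40.606 × 1
     = 488.3 + 40.606 = 528.91 kPa.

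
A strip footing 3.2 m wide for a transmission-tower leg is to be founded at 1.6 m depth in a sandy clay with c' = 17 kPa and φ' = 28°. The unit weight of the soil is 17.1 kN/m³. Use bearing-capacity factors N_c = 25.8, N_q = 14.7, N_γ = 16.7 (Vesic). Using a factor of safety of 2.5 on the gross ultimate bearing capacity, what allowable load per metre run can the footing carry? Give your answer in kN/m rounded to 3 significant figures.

≈ 1660 kN/m

Overburden at base level: q = 17.1 × 1.6 = 27.36 kPa.
Cohesion term c·N_c = 17 × 25.8 = 438.6 kPa; surcharge term q·N_q = 27.36 × 14.7 = 402.19 kPa; self-weight term 0.5·γ·B·N_γ = 0.5 × 17.1 × 3.2 × 16.7 = 456.91 kPa.
q_ult = 438.6 + 402.19 + 456.91 = 1297.7 kPa.
Gross allowable pressure q_all = 1297.7 / 2.5 = 519.08 kPa.
Allowable wall load = q_all × B = 519.08 × 3.2 = 1661.1 kN per metre run.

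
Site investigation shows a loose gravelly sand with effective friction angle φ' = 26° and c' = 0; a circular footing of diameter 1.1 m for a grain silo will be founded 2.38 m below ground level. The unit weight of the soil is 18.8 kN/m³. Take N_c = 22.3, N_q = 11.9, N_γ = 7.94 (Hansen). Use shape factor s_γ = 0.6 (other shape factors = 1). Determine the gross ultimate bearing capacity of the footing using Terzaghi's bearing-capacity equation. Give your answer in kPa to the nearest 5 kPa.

Overburden at base level: q = 18.8 × 2.38 = 44.744 kPa.
Surcharge term q·N_q = 44.744 × 11.9 = 532.45 kPa; self-weight term 0.5·γ·B·N_γ·s_γ = 0.5 × 18.8 × 1.1 × 7.94 × 0.6 = 49.26 kPa.
q_ult = 532.45 + 49.26 = 581.71 kPa.

q_ult ≈ 580 kPa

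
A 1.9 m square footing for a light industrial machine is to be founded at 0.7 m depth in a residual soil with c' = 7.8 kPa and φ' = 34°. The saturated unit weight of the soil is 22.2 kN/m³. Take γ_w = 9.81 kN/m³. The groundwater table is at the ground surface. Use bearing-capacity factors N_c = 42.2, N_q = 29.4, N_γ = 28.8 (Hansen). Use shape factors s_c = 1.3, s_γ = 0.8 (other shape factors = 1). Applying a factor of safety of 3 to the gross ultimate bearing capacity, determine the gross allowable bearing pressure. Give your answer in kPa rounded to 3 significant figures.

q_all ≈ 318 kPa

Water table at ground surface, so effective unit weight γ' = 22.2 − 9.81 = 12.39 kN/m³ is used throughout; overburden q = 12.39 × 0.7 = 8.673 kPa; the same γ' applies in the ½γBN_γ term.
Cohesion term c·N_c·s_c = 7.8 × 42.2 × 1.3 = 427.91 kPa; surcharge term q·N_q = 8.673 × 29.4 = 254.99 kPa; self-weight term 0.5·γ·B·N_γ·s_γ = 0.5 × 12.39 × 1.9 × 28.8 × 0.8 = 271.19 kPa.
q_ult = 427.91 + 254.99 + 271.19 = 954.09 kPa.
q_all = q_ult / FS = 954.09 / 3 = 318.03 kPa.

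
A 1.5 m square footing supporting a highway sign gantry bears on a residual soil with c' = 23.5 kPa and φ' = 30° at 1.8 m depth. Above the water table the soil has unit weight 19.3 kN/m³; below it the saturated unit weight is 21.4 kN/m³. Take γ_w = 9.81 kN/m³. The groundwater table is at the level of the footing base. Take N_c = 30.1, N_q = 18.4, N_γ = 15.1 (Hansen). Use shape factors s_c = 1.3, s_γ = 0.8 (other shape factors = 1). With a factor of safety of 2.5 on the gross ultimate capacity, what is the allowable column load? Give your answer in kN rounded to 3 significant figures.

P_all ≈ 1500 kN

Overburden at base level: q = 19.3 × 1.8 = 34.74 kPa.
Below the base the soil is submerged, so the ½γBN_γ term uses γ' = 21.4 − 9.81 = 11.59 kN/m³.
Cohesion term c·N_c·s_c = 23.5 × 30.1 × 1.3 = 919.56 kPa; surcharge term q·N_q = 34.74 × 18.4 = 639.22 kPa; self-weight term 0.5·γ·B·N_γ·s_γ = 0.5 × 11.59 × 1.5 × 15.1 × 0.8 = 105.01 kPa.
q_ult = 919.56 + 639.22 + 105.01 = 1663.8 kPa.
Gross allowable pressure q_all = 1663.8 / 2.5 = 665.51 kPa.
Footing area = 2.25 m², so allowable column load = 665.51 × 2.25 = 1497.4 kN.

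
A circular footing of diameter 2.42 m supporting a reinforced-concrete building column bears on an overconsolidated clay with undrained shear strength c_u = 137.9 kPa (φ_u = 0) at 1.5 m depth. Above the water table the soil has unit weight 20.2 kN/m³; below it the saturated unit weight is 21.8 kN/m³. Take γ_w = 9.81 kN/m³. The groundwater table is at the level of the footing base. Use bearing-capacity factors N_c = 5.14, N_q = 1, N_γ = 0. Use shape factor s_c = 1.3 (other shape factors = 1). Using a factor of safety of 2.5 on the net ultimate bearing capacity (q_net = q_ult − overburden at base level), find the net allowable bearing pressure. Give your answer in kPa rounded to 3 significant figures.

Overburden at base level: q = 20.2 × 1.5 = 30.3 kPa.
Cohesion term c·N_c·s_c = 137.9 × 5.14 × 1.3 = 921.45 kPa; surcharge term q·N_q = 30.3 × 1 = 30.3 kPa.
q_ult = 921.45 + 30.3 = 951.75 kPa.
q_net = 951.75 − 30.3 = 921.45 kPa.
q_all(net) = 921.45 / 2.5 = 368.58 kPa.

q_all(net) ≈ 369 kPa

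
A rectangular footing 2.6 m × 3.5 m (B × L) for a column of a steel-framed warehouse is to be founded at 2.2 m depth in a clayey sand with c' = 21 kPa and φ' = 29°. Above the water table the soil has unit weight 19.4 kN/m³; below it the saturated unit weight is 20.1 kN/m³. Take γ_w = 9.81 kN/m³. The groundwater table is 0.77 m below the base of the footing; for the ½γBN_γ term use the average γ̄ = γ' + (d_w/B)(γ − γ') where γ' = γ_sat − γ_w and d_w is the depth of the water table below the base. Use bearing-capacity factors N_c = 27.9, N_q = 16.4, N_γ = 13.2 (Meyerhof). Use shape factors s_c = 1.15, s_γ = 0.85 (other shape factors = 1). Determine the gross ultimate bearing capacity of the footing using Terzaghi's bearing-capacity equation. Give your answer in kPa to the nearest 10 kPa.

q_ult ≈ 1560 kPa

Overburden at base level: q = 19.4 × 2.2 = 42.68 kPa.
The water table is 0.77 m below the base (< B = 2.6 m), so the ½γBN_γ term uses γ̄ = γ' + (d_w/B)(γ − γ') = 10.29 + (0.77/2.6)(19.4 − 10.29) = 12.988 kN/m³.
Cohesion term c·N_c·s_c = 21 × 27.9 × 1.15 = 673.78 kPa; surcharge term q·N_q = 42.68 × 16.4 = 699.95 kPa; self-weight term 0.5·γ·B·N_γ·s_γ = 0.5 × 12.988 × 2.6 × 13.2 × 0.85 = 189.44 kPa.
q_ult = 673.78 + 699.95 + 189.44 = 1563.2 kPa.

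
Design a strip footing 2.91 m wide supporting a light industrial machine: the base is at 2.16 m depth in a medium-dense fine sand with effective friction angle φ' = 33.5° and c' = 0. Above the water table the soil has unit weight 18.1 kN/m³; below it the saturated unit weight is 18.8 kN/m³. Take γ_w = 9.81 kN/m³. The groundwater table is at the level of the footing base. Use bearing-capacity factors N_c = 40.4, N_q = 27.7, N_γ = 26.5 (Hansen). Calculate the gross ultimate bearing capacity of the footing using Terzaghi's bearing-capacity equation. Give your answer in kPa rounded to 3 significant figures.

q_ult ≈ 1430 kPa

Overburden at base level: q = 18.1 × 2.16 = 39.096 kPa.
Below the base the soil is submerged, so the ½γBN_γ term uses γ' = 18.8 − 9.81 = 8.99 kN/m³.
Surcharge term q·N_q = 39.096 × 27.7 = 1083 kPa; self-weight term 0.5·γ·B·N_γ = 0.5 × 8.99 × 2.91 × 26.5 = 346.63 kPa.
q_ult = 1083 + 346.63 = 1429.6 kPa.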